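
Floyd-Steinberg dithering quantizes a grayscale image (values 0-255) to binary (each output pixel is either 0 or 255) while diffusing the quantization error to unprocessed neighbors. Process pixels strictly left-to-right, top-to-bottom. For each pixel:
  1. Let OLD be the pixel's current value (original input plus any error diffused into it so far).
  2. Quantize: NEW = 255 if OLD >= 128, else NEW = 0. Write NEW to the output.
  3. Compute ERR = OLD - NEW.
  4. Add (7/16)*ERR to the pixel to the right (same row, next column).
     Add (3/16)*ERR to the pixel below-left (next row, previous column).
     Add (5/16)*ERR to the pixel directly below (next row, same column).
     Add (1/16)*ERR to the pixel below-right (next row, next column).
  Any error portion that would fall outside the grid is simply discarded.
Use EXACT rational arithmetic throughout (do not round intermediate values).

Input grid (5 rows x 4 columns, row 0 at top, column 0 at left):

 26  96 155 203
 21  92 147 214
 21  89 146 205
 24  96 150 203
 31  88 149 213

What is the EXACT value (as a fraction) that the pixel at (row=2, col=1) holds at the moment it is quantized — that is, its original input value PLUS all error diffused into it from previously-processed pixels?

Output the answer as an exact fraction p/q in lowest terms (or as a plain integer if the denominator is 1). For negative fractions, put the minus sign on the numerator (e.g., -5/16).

(0,0): OLD=26 → NEW=0, ERR=26
(0,1): OLD=859/8 → NEW=0, ERR=859/8
(0,2): OLD=25853/128 → NEW=255, ERR=-6787/128
(0,3): OLD=368235/2048 → NEW=255, ERR=-154005/2048
(1,0): OLD=6305/128 → NEW=0, ERR=6305/128
(1,1): OLD=142119/1024 → NEW=255, ERR=-119001/1024
(1,2): OLD=2365811/32768 → NEW=0, ERR=2365811/32768
(1,3): OLD=114700437/524288 → NEW=255, ERR=-18993003/524288
(2,0): OLD=239261/16384 → NEW=0, ERR=239261/16384
(2,1): OLD=39682639/524288 → NEW=0, ERR=39682639/524288
Target (2,1): original=89, with diffused error = 39682639/524288

Answer: 39682639/524288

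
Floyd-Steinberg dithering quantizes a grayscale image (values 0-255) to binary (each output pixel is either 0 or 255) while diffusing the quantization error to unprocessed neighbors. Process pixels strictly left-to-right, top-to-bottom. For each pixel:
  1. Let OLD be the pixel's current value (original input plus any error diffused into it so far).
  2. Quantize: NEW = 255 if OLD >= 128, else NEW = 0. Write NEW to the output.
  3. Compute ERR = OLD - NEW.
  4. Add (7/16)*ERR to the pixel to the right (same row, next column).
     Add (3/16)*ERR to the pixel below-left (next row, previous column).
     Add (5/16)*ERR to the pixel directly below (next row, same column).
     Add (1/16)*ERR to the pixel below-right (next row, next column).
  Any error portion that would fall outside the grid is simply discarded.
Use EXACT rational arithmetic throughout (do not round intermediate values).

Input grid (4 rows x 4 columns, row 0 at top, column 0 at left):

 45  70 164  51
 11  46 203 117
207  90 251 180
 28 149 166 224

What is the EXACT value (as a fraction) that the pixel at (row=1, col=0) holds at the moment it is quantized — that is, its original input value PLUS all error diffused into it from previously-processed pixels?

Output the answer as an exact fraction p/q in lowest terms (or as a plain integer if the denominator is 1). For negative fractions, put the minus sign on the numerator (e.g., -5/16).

Answer: 10721/256

Derivation:
(0,0): OLD=45 → NEW=0, ERR=45
(0,1): OLD=1435/16 → NEW=0, ERR=1435/16
(0,2): OLD=52029/256 → NEW=255, ERR=-13251/256
(0,3): OLD=116139/4096 → NEW=0, ERR=116139/4096
(1,0): OLD=10721/256 → NEW=0, ERR=10721/256
Target (1,0): original=11, with diffused error = 10721/256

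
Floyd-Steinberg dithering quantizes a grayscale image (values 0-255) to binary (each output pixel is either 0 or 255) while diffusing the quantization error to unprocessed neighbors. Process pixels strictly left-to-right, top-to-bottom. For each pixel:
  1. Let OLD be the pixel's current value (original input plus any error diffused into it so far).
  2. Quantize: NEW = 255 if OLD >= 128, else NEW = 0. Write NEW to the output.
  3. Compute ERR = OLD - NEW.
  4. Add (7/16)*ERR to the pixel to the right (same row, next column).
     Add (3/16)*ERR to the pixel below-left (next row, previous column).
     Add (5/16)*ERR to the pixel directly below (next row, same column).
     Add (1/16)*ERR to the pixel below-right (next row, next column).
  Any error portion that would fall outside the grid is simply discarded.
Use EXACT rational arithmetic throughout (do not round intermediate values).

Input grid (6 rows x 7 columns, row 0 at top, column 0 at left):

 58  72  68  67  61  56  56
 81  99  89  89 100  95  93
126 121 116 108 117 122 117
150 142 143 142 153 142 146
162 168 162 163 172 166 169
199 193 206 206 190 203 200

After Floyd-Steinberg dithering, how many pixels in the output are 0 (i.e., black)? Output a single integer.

Answer: 20

Derivation:
(0,0): OLD=58 → NEW=0, ERR=58
(0,1): OLD=779/8 → NEW=0, ERR=779/8
(0,2): OLD=14157/128 → NEW=0, ERR=14157/128
(0,3): OLD=236315/2048 → NEW=0, ERR=236315/2048
(0,4): OLD=3653053/32768 → NEW=0, ERR=3653053/32768
(0,5): OLD=54931499/524288 → NEW=0, ERR=54931499/524288
(0,6): OLD=854282541/8388608 → NEW=0, ERR=854282541/8388608
(1,0): OLD=15025/128 → NEW=0, ERR=15025/128
(1,1): OLD=210071/1024 → NEW=255, ERR=-51049/1024
(1,2): OLD=4242595/32768 → NEW=255, ERR=-4113245/32768
(1,3): OLD=12839367/131072 → NEW=0, ERR=12839367/131072
(1,4): OLD=1715898453/8388608 → NEW=255, ERR=-423196587/8388608
(1,5): OLD=8840428581/67108864 → NEW=255, ERR=-8272331739/67108864
(1,6): OLD=83154200971/1073741824 → NEW=0, ERR=83154200971/1073741824
(2,0): OLD=2512237/16384 → NEW=255, ERR=-1665683/16384
(2,1): OLD=23458111/524288 → NEW=0, ERR=23458111/524288
(2,2): OLD=936161021/8388608 → NEW=0, ERR=936161021/8388608
(2,3): OLD=11417329365/67108864 → NEW=255, ERR=-5695430955/67108864
(2,4): OLD=25294336965/536870912 → NEW=0, ERR=25294336965/536870912
(2,5): OLD=1983571658615/17179869184 → NEW=0, ERR=1983571658615/17179869184
(2,6): OLD=50580335875249/274877906944 → NEW=255, ERR=-19513530395471/274877906944
(3,0): OLD=1062156253/8388608 → NEW=0, ERR=1062156253/8388608
(3,1): OLD=15163156697/67108864 → NEW=255, ERR=-1949603623/67108864
(3,2): OLD=81630320827/536870912 → NEW=255, ERR=-55271761733/536870912
(3,3): OLD=185212114493/2147483648 → NEW=0, ERR=185212114493/2147483648
(3,4): OLD=60967976739805/274877906944 → NEW=255, ERR=-9125889530915/274877906944
(3,5): OLD=336868609944615/2199023255552 → NEW=255, ERR=-223882320221145/2199023255552
(3,6): OLD=3043098039905337/35184372088832 → NEW=0, ERR=3043098039905337/35184372088832
(4,0): OLD=210583614739/1073741824 → NEW=255, ERR=-63220550381/1073741824
(4,1): OLD=2092031310391/17179869184 → NEW=0, ERR=2092031310391/17179869184
(4,2): OLD=54276950440729/274877906944 → NEW=255, ERR=-15816915829991/274877906944
(4,3): OLD=334511056587747/2199023255552 → NEW=255, ERR=-226239873578013/2199023255552
(4,4): OLD=1810503773786905/17592186044416 → NEW=0, ERR=1810503773786905/17592186044416
(4,5): OLD=108847339743021753/562949953421312 → NEW=255, ERR=-34704898379412807/562949953421312
(4,6): OLD=1465416354611151839/9007199254740992 → NEW=255, ERR=-831419455347801121/9007199254740992
(5,0): OLD=55919153382549/274877906944 → NEW=255, ERR=-14174712888171/274877906944
(5,1): OLD=426663641434823/2199023255552 → NEW=255, ERR=-134087288730937/2199023255552
(5,2): OLD=2632876691489601/17592186044416 → NEW=255, ERR=-1853130749836479/17592186044416
(5,3): OLD=20190781859330277/140737488355328 → NEW=255, ERR=-15697277671278363/140737488355328
(5,4): OLD=1399492584636689367/9007199254740992 → NEW=255, ERR=-897343225322263593/9007199254740992
(5,5): OLD=9315154148962682151/72057594037927936 → NEW=255, ERR=-9059532330708941529/72057594037927936
(5,6): OLD=129468569399929920361/1152921504606846976 → NEW=0, ERR=129468569399929920361/1152921504606846976
Output grid:
  Row 0: .......  (7 black, running=7)
  Row 1: .##.##.  (3 black, running=10)
  Row 2: #..#..#  (4 black, running=14)
  Row 3: .##.##.  (3 black, running=17)
  Row 4: #.##.##  (2 black, running=19)
  Row 5: ######.  (1 black, running=20)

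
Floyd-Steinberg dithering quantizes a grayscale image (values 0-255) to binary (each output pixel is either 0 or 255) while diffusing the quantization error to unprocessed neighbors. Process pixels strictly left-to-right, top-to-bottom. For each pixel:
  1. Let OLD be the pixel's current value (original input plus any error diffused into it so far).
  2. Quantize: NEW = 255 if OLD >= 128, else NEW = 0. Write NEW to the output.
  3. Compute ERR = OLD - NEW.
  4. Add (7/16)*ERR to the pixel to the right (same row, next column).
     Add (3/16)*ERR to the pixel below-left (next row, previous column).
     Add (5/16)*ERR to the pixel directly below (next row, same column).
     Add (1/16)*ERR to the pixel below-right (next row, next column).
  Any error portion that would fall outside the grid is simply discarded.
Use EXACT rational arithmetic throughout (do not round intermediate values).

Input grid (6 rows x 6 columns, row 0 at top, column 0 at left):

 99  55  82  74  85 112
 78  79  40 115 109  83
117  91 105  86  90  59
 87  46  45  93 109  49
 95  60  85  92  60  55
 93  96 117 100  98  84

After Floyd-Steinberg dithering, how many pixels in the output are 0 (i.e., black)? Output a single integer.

(0,0): OLD=99 → NEW=0, ERR=99
(0,1): OLD=1573/16 → NEW=0, ERR=1573/16
(0,2): OLD=32003/256 → NEW=0, ERR=32003/256
(0,3): OLD=527125/4096 → NEW=255, ERR=-517355/4096
(0,4): OLD=1949075/65536 → NEW=0, ERR=1949075/65536
(0,5): OLD=131084037/1048576 → NEW=0, ERR=131084037/1048576
(1,0): OLD=32607/256 → NEW=0, ERR=32607/256
(1,1): OLD=399513/2048 → NEW=255, ERR=-122727/2048
(1,2): OLD=2314125/65536 → NEW=0, ERR=2314125/65536
(1,3): OLD=27359177/262144 → NEW=0, ERR=27359177/262144
(1,4): OLD=3011508731/16777216 → NEW=255, ERR=-1266681349/16777216
(1,5): OLD=24399059565/268435456 → NEW=0, ERR=24399059565/268435456
(2,0): OLD=4769955/32768 → NEW=255, ERR=-3585885/32768
(2,1): OLD=40871473/1048576 → NEW=0, ERR=40871473/1048576
(2,2): OLD=2498311891/16777216 → NEW=255, ERR=-1779878189/16777216
(2,3): OLD=8086805243/134217728 → NEW=0, ERR=8086805243/134217728
(2,4): OLD=499640798065/4294967296 → NEW=0, ERR=499640798065/4294967296
(2,5): OLD=9179589053735/68719476736 → NEW=255, ERR=-8343877513945/68719476736
(3,0): OLD=1008490611/16777216 → NEW=0, ERR=1008490611/16777216
(3,1): OLD=7750787703/134217728 → NEW=0, ERR=7750787703/134217728
(3,2): OLD=54594557397/1073741824 → NEW=0, ERR=54594557397/1073741824
(3,3): OLD=10256721360255/68719476736 → NEW=255, ERR=-7266745207425/68719476736
(3,4): OLD=44029813281695/549755813888 → NEW=0, ERR=44029813281695/549755813888
(3,5): OLD=469416172654577/8796093022208 → NEW=0, ERR=469416172654577/8796093022208
(4,0): OLD=267602934109/2147483648 → NEW=0, ERR=267602934109/2147483648
(4,1): OLD=5011521999673/34359738368 → NEW=255, ERR=-3750211284167/34359738368
(4,2): OLD=40593956431323/1099511627776 → NEW=0, ERR=40593956431323/1099511627776
(4,3): OLD=1641382900976231/17592186044416 → NEW=0, ERR=1641382900976231/17592186044416
(4,4): OLD=36379159297370839/281474976710656 → NEW=255, ERR=-35396959763846441/281474976710656
(4,5): OLD=97569113183412353/4503599627370496 → NEW=0, ERR=97569113183412353/4503599627370496
(5,0): OLD=61284891567803/549755813888 → NEW=0, ERR=61284891567803/549755813888
(5,1): OLD=2205599108304235/17592186044416 → NEW=0, ERR=2205599108304235/17592186044416
(5,2): OLD=27311661536608713/140737488355328 → NEW=255, ERR=-8576397993999927/140737488355328
(5,3): OLD=365802196454028467/4503599627370496 → NEW=0, ERR=365802196454028467/4503599627370496
(5,4): OLD=937925521498446739/9007199254740992 → NEW=0, ERR=937925521498446739/9007199254740992
(5,5): OLD=18514142868252057839/144115188075855872 → NEW=255, ERR=-18235230091091189521/144115188075855872
Output grid:
  Row 0: ...#..  (5 black, running=5)
  Row 1: .#..#.  (4 black, running=9)
  Row 2: #.#..#  (3 black, running=12)
  Row 3: ...#..  (5 black, running=17)
  Row 4: .#..#.  (4 black, running=21)
  Row 5: ..#..#  (4 black, running=25)

Answer: 25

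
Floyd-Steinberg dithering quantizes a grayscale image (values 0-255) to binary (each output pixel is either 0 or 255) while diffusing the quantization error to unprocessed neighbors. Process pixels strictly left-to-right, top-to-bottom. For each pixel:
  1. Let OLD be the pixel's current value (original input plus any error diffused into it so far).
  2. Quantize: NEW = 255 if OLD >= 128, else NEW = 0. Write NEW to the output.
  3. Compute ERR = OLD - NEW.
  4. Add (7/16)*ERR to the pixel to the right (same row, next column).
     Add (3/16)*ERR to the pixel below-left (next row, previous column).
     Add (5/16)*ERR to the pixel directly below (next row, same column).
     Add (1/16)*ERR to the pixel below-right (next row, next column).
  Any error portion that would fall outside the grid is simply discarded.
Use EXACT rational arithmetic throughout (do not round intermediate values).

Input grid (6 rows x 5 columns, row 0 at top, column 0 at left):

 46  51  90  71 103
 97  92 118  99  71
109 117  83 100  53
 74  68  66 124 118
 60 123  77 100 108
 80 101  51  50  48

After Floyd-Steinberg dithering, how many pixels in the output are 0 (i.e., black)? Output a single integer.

(0,0): OLD=46 → NEW=0, ERR=46
(0,1): OLD=569/8 → NEW=0, ERR=569/8
(0,2): OLD=15503/128 → NEW=0, ERR=15503/128
(0,3): OLD=253929/2048 → NEW=0, ERR=253929/2048
(0,4): OLD=5152607/32768 → NEW=255, ERR=-3203233/32768
(1,0): OLD=15963/128 → NEW=0, ERR=15963/128
(1,1): OLD=199037/1024 → NEW=255, ERR=-62083/1024
(1,2): OLD=5145153/32768 → NEW=255, ERR=-3210687/32768
(1,3): OLD=11025773/131072 → NEW=0, ERR=11025773/131072
(1,4): OLD=178264999/2097152 → NEW=0, ERR=178264999/2097152
(2,0): OLD=2238127/16384 → NEW=255, ERR=-1939793/16384
(2,1): OLD=18705781/524288 → NEW=0, ERR=18705781/524288
(2,2): OLD=670862751/8388608 → NEW=0, ERR=670862751/8388608
(2,3): OLD=22963303533/134217728 → NEW=255, ERR=-11262217107/134217728
(2,4): OLD=103316304827/2147483648 → NEW=0, ERR=103316304827/2147483648
(3,0): OLD=366507455/8388608 → NEW=0, ERR=366507455/8388608
(3,1): OLD=7104117203/67108864 → NEW=0, ERR=7104117203/67108864
(3,2): OLD=265862610305/2147483648 → NEW=0, ERR=265862610305/2147483648
(3,3): OLD=712794779993/4294967296 → NEW=255, ERR=-382421880487/4294967296
(3,4): OLD=6104717192285/68719476736 → NEW=0, ERR=6104717192285/68719476736
(4,0): OLD=100397159249/1073741824 → NEW=0, ERR=100397159249/1073741824
(4,1): OLD=7659880540625/34359738368 → NEW=255, ERR=-1101852743215/34359738368
(4,2): OLD=50346420167519/549755813888 → NEW=0, ERR=50346420167519/549755813888
(4,3): OLD=1201858280734673/8796093022208 → NEW=255, ERR=-1041145439928367/8796093022208
(4,4): OLD=11035449654701879/140737488355328 → NEW=0, ERR=11035449654701879/140737488355328
(5,0): OLD=56738452361235/549755813888 → NEW=0, ERR=56738452361235/549755813888
(5,1): OLD=699934474176249/4398046511104 → NEW=255, ERR=-421567386155271/4398046511104
(5,2): OLD=1897871491301313/140737488355328 → NEW=0, ERR=1897871491301313/140737488355328
(5,3): OLD=22144622114023183/562949953421312 → NEW=0, ERR=22144622114023183/562949953421312
(5,4): OLD=741433603964351989/9007199254740992 → NEW=0, ERR=741433603964351989/9007199254740992
Output grid:
  Row 0: ....#  (4 black, running=4)
  Row 1: .##..  (3 black, running=7)
  Row 2: #..#.  (3 black, running=10)
  Row 3: ...#.  (4 black, running=14)
  Row 4: .#.#.  (3 black, running=17)
  Row 5: .#...  (4 black, running=21)

Answer: 21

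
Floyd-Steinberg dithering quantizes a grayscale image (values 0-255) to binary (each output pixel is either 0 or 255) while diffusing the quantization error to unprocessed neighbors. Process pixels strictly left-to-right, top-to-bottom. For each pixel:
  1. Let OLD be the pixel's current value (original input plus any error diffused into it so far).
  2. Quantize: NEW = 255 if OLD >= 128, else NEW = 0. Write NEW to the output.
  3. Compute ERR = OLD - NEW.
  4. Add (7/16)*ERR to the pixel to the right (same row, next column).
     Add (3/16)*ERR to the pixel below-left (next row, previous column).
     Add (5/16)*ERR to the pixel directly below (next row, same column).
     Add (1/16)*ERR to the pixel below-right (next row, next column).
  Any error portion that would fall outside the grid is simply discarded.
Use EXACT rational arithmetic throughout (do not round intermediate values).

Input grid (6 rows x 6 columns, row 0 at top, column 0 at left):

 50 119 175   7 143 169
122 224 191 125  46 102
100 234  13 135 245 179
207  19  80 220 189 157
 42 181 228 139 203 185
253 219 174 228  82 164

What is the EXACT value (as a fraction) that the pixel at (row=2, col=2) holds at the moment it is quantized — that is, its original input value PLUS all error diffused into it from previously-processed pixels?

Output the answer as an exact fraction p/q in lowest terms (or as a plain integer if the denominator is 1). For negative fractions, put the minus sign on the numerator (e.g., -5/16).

(0,0): OLD=50 → NEW=0, ERR=50
(0,1): OLD=1127/8 → NEW=255, ERR=-913/8
(0,2): OLD=16009/128 → NEW=0, ERR=16009/128
(0,3): OLD=126399/2048 → NEW=0, ERR=126399/2048
(0,4): OLD=5570617/32768 → NEW=255, ERR=-2785223/32768
(0,5): OLD=69108111/524288 → NEW=255, ERR=-64585329/524288
(1,0): OLD=14877/128 → NEW=0, ERR=14877/128
(1,1): OLD=272139/1024 → NEW=255, ERR=11019/1024
(1,2): OLD=7839143/32768 → NEW=255, ERR=-516697/32768
(1,3): OLD=16943419/131072 → NEW=255, ERR=-16479941/131072
(1,4): OLD=-459778063/8388608 → NEW=0, ERR=-459778063/8388608
(1,5): OLD=4591918407/134217728 → NEW=0, ERR=4591918407/134217728
(2,0): OLD=2266537/16384 → NEW=255, ERR=-1911383/16384
(2,1): OLD=99945491/524288 → NEW=255, ERR=-33747949/524288
(2,2): OLD=-360637063/8388608 → NEW=0, ERR=-360637063/8388608
Target (2,2): original=13, with diffused error = -360637063/8388608

Answer: -360637063/8388608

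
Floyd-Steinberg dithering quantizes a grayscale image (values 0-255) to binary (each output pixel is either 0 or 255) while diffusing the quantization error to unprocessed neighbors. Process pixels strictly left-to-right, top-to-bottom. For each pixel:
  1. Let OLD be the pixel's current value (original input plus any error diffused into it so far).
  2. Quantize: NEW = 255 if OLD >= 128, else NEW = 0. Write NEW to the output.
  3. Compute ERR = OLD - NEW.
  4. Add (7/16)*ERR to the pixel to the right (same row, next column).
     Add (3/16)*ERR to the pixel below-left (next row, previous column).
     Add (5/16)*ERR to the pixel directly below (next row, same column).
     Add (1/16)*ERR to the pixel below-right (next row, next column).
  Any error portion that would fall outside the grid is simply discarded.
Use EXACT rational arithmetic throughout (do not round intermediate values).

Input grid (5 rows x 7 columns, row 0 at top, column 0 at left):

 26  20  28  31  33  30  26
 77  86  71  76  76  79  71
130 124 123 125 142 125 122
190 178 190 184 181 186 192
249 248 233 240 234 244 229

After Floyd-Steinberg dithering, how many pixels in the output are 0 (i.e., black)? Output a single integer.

Answer: 17

Derivation:
(0,0): OLD=26 → NEW=0, ERR=26
(0,1): OLD=251/8 → NEW=0, ERR=251/8
(0,2): OLD=5341/128 → NEW=0, ERR=5341/128
(0,3): OLD=100875/2048 → NEW=0, ERR=100875/2048
(0,4): OLD=1787469/32768 → NEW=0, ERR=1787469/32768
(0,5): OLD=28240923/524288 → NEW=0, ERR=28240923/524288
(0,6): OLD=415790269/8388608 → NEW=0, ERR=415790269/8388608
(1,0): OLD=11649/128 → NEW=0, ERR=11649/128
(1,1): OLD=148551/1024 → NEW=255, ERR=-112569/1024
(1,2): OLD=1544723/32768 → NEW=0, ERR=1544723/32768
(1,3): OLD=16364663/131072 → NEW=0, ERR=16364663/131072
(1,4): OLD=1349289061/8388608 → NEW=255, ERR=-789805979/8388608
(1,5): OLD=4519397685/67108864 → NEW=0, ERR=4519397685/67108864
(1,6): OLD=128117902203/1073741824 → NEW=0, ERR=128117902203/1073741824
(2,0): OLD=2258173/16384 → NEW=255, ERR=-1919747/16384
(2,1): OLD=27740527/524288 → NEW=0, ERR=27740527/524288
(2,2): OLD=1488300941/8388608 → NEW=255, ERR=-650794099/8388608
(2,3): OLD=7742190309/67108864 → NEW=0, ERR=7742190309/67108864
(2,4): OLD=98505666261/536870912 → NEW=255, ERR=-38396416299/536870912
(2,5): OLD=2254744175911/17179869184 → NEW=255, ERR=-2126122466009/17179869184
(2,6): OLD=30058645368705/274877906944 → NEW=0, ERR=30058645368705/274877906944
(3,0): OLD=1369897581/8388608 → NEW=255, ERR=-769197459/8388608
(3,1): OLD=8895161385/67108864 → NEW=255, ERR=-8217598935/67108864
(3,2): OLD=73616674219/536870912 → NEW=255, ERR=-63285408341/536870912
(3,3): OLD=322599411917/2147483648 → NEW=255, ERR=-225008918323/2147483648
(3,4): OLD=26612608444013/274877906944 → NEW=0, ERR=26612608444013/274877906944
(3,5): OLD=452376041926871/2199023255552 → NEW=255, ERR=-108374888238889/2199023255552
(3,6): OLD=6926977362482569/35184372088832 → NEW=255, ERR=-2045037520169591/35184372088832
(4,0): OLD=211941019011/1073741824 → NEW=255, ERR=-61863146109/1073741824
(4,1): OLD=2691987895271/17179869184 → NEW=255, ERR=-1688878746649/17179869184
(4,2): OLD=34594816389737/274877906944 → NEW=0, ERR=34594816389737/274877906944
(4,3): OLD=600562432963923/2199023255552 → NEW=255, ERR=39811502798163/2199023255552
(4,4): OLD=4510397064527465/17592186044416 → NEW=255, ERR=24389623201385/17592186044416
(4,5): OLD=126302553620833289/562949953421312 → NEW=255, ERR=-17249684501601271/562949953421312
(4,6): OLD=1750553864821755407/9007199254740992 → NEW=255, ERR=-546281945137197553/9007199254740992
Output grid:
  Row 0: .......  (7 black, running=7)
  Row 1: .#..#..  (5 black, running=12)
  Row 2: #.#.##.  (3 black, running=15)
  Row 3: ####.##  (1 black, running=16)
  Row 4: ##.####  (1 black, running=17)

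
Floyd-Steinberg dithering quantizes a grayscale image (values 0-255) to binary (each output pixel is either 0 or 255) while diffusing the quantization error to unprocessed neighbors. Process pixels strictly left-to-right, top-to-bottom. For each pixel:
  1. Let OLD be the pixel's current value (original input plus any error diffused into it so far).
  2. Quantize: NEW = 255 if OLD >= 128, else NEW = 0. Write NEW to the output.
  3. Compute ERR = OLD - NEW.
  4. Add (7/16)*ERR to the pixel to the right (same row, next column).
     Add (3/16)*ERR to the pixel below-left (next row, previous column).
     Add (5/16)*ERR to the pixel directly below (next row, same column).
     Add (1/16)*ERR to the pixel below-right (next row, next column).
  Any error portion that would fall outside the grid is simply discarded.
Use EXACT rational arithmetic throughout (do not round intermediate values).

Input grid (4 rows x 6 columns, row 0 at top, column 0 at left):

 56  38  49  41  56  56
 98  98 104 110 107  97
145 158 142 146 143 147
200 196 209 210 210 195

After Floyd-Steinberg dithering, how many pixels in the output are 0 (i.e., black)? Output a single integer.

Answer: 11

Derivation:
(0,0): OLD=56 → NEW=0, ERR=56
(0,1): OLD=125/2 → NEW=0, ERR=125/2
(0,2): OLD=2443/32 → NEW=0, ERR=2443/32
(0,3): OLD=38093/512 → NEW=0, ERR=38093/512
(0,4): OLD=725403/8192 → NEW=0, ERR=725403/8192
(0,5): OLD=12417853/131072 → NEW=0, ERR=12417853/131072
(1,0): OLD=4071/32 → NEW=0, ERR=4071/32
(1,1): OLD=48897/256 → NEW=255, ERR=-16383/256
(1,2): OLD=964325/8192 → NEW=0, ERR=964325/8192
(1,3): OLD=6754313/32768 → NEW=255, ERR=-1601527/32768
(1,4): OLD=284590115/2097152 → NEW=255, ERR=-250183645/2097152
(1,5): OLD=2682625797/33554432 → NEW=0, ERR=2682625797/33554432
(2,0): OLD=707611/4096 → NEW=255, ERR=-336869/4096
(2,1): OLD=17307081/131072 → NEW=255, ERR=-16116279/131072
(2,2): OLD=234521211/2097152 → NEW=0, ERR=234521211/2097152
(2,3): OLD=2762211587/16777216 → NEW=255, ERR=-1515978493/16777216
(2,4): OLD=41942063657/536870912 → NEW=0, ERR=41942063657/536870912
(2,5): OLD=1706877881263/8589934592 → NEW=255, ERR=-483555439697/8589934592
(3,0): OLD=317182523/2097152 → NEW=255, ERR=-217591237/2097152
(3,1): OLD=2147657199/16777216 → NEW=255, ERR=-2130532881/16777216
(3,2): OLD=21979654693/134217728 → NEW=255, ERR=-12245865947/134217728
(3,3): OLD=1404309079911/8589934592 → NEW=255, ERR=-786124241049/8589934592
(3,4): OLD=12243914163415/68719476736 → NEW=255, ERR=-5279552404265/68719476736
(3,5): OLD=163474267146681/1099511627776 → NEW=255, ERR=-116901197936199/1099511627776
Output grid:
  Row 0: ......  (6 black, running=6)
  Row 1: .#.##.  (3 black, running=9)
  Row 2: ##.#.#  (2 black, running=11)
  Row 3: ######  (0 black, running=11)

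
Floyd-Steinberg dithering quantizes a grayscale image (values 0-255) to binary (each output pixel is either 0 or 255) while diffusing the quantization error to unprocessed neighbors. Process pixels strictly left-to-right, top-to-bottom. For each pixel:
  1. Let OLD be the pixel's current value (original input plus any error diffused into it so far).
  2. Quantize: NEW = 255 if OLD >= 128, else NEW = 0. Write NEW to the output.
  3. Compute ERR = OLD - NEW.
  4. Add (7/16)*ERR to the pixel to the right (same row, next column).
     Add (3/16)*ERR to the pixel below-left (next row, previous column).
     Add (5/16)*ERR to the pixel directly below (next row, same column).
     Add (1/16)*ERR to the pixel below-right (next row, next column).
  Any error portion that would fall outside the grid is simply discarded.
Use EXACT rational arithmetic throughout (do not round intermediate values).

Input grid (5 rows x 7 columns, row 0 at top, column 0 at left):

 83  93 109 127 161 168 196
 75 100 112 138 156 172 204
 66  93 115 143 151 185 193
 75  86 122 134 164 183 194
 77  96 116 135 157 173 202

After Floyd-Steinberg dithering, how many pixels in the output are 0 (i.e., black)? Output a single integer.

Answer: 17

Derivation:
(0,0): OLD=83 → NEW=0, ERR=83
(0,1): OLD=2069/16 → NEW=255, ERR=-2011/16
(0,2): OLD=13827/256 → NEW=0, ERR=13827/256
(0,3): OLD=616981/4096 → NEW=255, ERR=-427499/4096
(0,4): OLD=7558803/65536 → NEW=0, ERR=7558803/65536
(0,5): OLD=229072389/1048576 → NEW=255, ERR=-38314491/1048576
(0,6): OLD=3020132899/16777216 → NEW=255, ERR=-1258057181/16777216
(1,0): OLD=19807/256 → NEW=0, ERR=19807/256
(1,1): OLD=225049/2048 → NEW=0, ERR=225049/2048
(1,2): OLD=9799565/65536 → NEW=255, ERR=-6912115/65536
(1,3): OLD=22083721/262144 → NEW=0, ERR=22083721/262144
(1,4): OLD=3615910907/16777216 → NEW=255, ERR=-662279173/16777216
(1,5): OLD=18315333483/134217728 → NEW=255, ERR=-15910187157/134217728
(1,6): OLD=271488812005/2147483648 → NEW=0, ERR=271488812005/2147483648
(2,0): OLD=3630115/32768 → NEW=0, ERR=3630115/32768
(2,1): OLD=168681265/1048576 → NEW=255, ERR=-98705615/1048576
(2,2): OLD=1065701075/16777216 → NEW=0, ERR=1065701075/16777216
(2,3): OLD=24578314747/134217728 → NEW=255, ERR=-9647205893/134217728
(2,4): OLD=96912363179/1073741824 → NEW=0, ERR=96912363179/1073741824
(2,5): OLD=7170204411897/34359738368 → NEW=255, ERR=-1591528871943/34359738368
(2,6): OLD=112608267024991/549755813888 → NEW=255, ERR=-27579465516449/549755813888
(3,0): OLD=1542992755/16777216 → NEW=0, ERR=1542992755/16777216
(3,1): OLD=15522835703/134217728 → NEW=0, ERR=15522835703/134217728
(3,2): OLD=185852480789/1073741824 → NEW=255, ERR=-87951684331/1073741824
(3,3): OLD=414873600739/4294967296 → NEW=0, ERR=414873600739/4294967296
(3,4): OLD=121654581903219/549755813888 → NEW=255, ERR=-18533150638221/549755813888
(3,5): OLD=659755696119689/4398046511104 → NEW=255, ERR=-461746164211831/4398046511104
(3,6): OLD=9112418904717335/70368744177664 → NEW=255, ERR=-8831610860586985/70368744177664
(4,0): OLD=273644458205/2147483648 → NEW=0, ERR=273644458205/2147483648
(4,1): OLD=6125665913657/34359738368 → NEW=255, ERR=-2636067370183/34359738368
(4,2): OLD=45177745684471/549755813888 → NEW=0, ERR=45177745684471/549755813888
(4,3): OLD=834302583985101/4398046511104 → NEW=255, ERR=-287199276346419/4398046511104
(4,4): OLD=3667881975230359/35184372088832 → NEW=0, ERR=3667881975230359/35184372088832
(4,5): OLD=180324262536599255/1125899906842624 → NEW=255, ERR=-106780213708269865/1125899906842624
(4,6): OLD=2066711116072284177/18014398509481984 → NEW=0, ERR=2066711116072284177/18014398509481984
Output grid:
  Row 0: .#.#.##  (3 black, running=3)
  Row 1: ..#.##.  (4 black, running=7)
  Row 2: .#.#.##  (3 black, running=10)
  Row 3: ..#.###  (3 black, running=13)
  Row 4: .#.#.#.  (4 black, running=17)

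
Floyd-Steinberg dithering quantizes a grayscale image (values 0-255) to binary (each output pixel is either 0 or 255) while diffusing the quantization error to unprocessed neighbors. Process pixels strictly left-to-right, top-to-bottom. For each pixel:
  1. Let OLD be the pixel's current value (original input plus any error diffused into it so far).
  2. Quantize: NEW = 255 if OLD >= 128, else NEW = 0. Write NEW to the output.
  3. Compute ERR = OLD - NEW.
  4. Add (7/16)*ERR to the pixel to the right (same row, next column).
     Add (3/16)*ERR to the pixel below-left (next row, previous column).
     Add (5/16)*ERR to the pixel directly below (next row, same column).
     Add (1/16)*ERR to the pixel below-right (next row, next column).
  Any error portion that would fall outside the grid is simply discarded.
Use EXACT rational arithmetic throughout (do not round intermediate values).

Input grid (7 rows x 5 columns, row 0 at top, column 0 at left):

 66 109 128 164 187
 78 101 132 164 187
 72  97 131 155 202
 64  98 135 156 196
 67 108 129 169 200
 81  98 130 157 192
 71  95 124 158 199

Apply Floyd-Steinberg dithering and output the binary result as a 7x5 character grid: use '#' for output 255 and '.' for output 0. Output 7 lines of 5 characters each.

(0,0): OLD=66 → NEW=0, ERR=66
(0,1): OLD=1103/8 → NEW=255, ERR=-937/8
(0,2): OLD=9825/128 → NEW=0, ERR=9825/128
(0,3): OLD=404647/2048 → NEW=255, ERR=-117593/2048
(0,4): OLD=5304465/32768 → NEW=255, ERR=-3051375/32768
(1,0): OLD=9813/128 → NEW=0, ERR=9813/128
(1,1): OLD=119251/1024 → NEW=0, ERR=119251/1024
(1,2): OLD=6188239/32768 → NEW=255, ERR=-2167601/32768
(1,3): OLD=13690915/131072 → NEW=0, ERR=13690915/131072
(1,4): OLD=419450377/2097152 → NEW=255, ERR=-115323383/2097152
(2,0): OLD=1929921/16384 → NEW=0, ERR=1929921/16384
(2,1): OLD=92964315/524288 → NEW=255, ERR=-40729125/524288
(2,2): OLD=865743185/8388608 → NEW=0, ERR=865743185/8388608
(2,3): OLD=29306256483/134217728 → NEW=255, ERR=-4919264157/134217728
(2,4): OLD=376472862197/2147483648 → NEW=255, ERR=-171135468043/2147483648
(3,0): OLD=723470897/8388608 → NEW=0, ERR=723470897/8388608
(3,1): OLD=9272326365/67108864 → NEW=255, ERR=-7840433955/67108864
(3,2): OLD=224219223439/2147483648 → NEW=0, ERR=224219223439/2147483648
(3,3): OLD=780542058519/4294967296 → NEW=255, ERR=-314674601961/4294967296
(3,4): OLD=9397524093075/68719476736 → NEW=255, ERR=-8125942474605/68719476736
(4,0): OLD=77358236223/1073741824 → NEW=0, ERR=77358236223/1073741824
(4,1): OLD=4397263838015/34359738368 → NEW=0, ERR=4397263838015/34359738368
(4,2): OLD=108070392100753/549755813888 → NEW=255, ERR=-32117340440687/549755813888
(4,3): OLD=922704094223167/8796093022208 → NEW=0, ERR=922704094223167/8796093022208
(4,4): OLD=28761369562064441/140737488355328 → NEW=255, ERR=-7126689968544199/140737488355328
(5,0): OLD=70099330234653/549755813888 → NEW=0, ERR=70099330234653/549755813888
(5,1): OLD=823874465242135/4398046511104 → NEW=255, ERR=-297627395089385/4398046511104
(5,2): OLD=15453514544887631/140737488355328 → NEW=0, ERR=15453514544887631/140737488355328
(5,3): OLD=126480347760550561/562949953421312 → NEW=255, ERR=-17071890361883999/562949953421312
(5,4): OLD=1526398287036481179/9007199254740992 → NEW=255, ERR=-770437522922471781/9007199254740992
(6,0): OLD=6907271860732109/70368744177664 → NEW=0, ERR=6907271860732109/70368744177664
(6,1): OLD=327308377310780547/2251799813685248 → NEW=255, ERR=-246900575178957693/2251799813685248
(6,2): OLD=3618300057061465553/36028797018963968 → NEW=0, ERR=3618300057061465553/36028797018963968
(6,3): OLD=105656743795989862459/576460752303423488 → NEW=255, ERR=-41340748041383126981/576460752303423488
(6,4): OLD=1282044175978658312029/9223372036854775808 → NEW=255, ERR=-1069915693419309519011/9223372036854775808
Row 0: .#.##
Row 1: ..#.#
Row 2: .#.##
Row 3: .#.##
Row 4: ..#.#
Row 5: .#.##
Row 6: .#.##

Answer: .#.##
..#.#
.#.##
.#.##
..#.#
.#.##
.#.##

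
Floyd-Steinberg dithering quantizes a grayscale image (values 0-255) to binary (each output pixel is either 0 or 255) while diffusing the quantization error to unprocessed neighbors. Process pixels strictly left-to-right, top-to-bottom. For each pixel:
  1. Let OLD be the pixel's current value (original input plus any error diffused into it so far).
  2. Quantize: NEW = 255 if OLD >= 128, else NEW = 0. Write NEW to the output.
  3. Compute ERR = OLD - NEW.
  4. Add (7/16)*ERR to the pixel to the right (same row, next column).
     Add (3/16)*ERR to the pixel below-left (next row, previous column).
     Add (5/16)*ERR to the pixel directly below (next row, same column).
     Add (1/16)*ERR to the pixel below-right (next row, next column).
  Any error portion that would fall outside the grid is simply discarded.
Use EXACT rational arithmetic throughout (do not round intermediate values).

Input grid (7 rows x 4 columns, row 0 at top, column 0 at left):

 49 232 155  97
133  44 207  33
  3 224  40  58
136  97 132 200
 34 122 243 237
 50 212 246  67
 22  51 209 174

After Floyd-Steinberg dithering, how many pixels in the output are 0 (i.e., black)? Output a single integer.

(0,0): OLD=49 → NEW=0, ERR=49
(0,1): OLD=4055/16 → NEW=255, ERR=-25/16
(0,2): OLD=39505/256 → NEW=255, ERR=-25775/256
(0,3): OLD=216887/4096 → NEW=0, ERR=216887/4096
(1,0): OLD=37893/256 → NEW=255, ERR=-27387/256
(1,1): OLD=-39133/2048 → NEW=0, ERR=-39133/2048
(1,2): OLD=11600351/65536 → NEW=255, ERR=-5111329/65536
(1,3): OLD=9576265/1048576 → NEW=0, ERR=9576265/1048576
(2,0): OLD=-1114575/32768 → NEW=0, ERR=-1114575/32768
(2,1): OLD=190670635/1048576 → NEW=255, ERR=-76716245/1048576
(2,2): OLD=-33267337/2097152 → NEW=0, ERR=-33267337/2097152
(2,3): OLD=1645485819/33554432 → NEW=0, ERR=1645485819/33554432
(3,0): OLD=1873220641/16777216 → NEW=0, ERR=1873220641/16777216
(3,1): OLD=31644405631/268435456 → NEW=0, ERR=31644405631/268435456
(3,2): OLD=787007727745/4294967296 → NEW=255, ERR=-308208932735/4294967296
(3,3): OLD=12571412236039/68719476736 → NEW=255, ERR=-4952054331641/68719476736
(4,0): OLD=390819756237/4294967296 → NEW=0, ERR=390819756237/4294967296
(4,1): OLD=6602992295911/34359738368 → NEW=255, ERR=-2158740987929/34359738368
(4,2): OLD=205547041946375/1099511627776 → NEW=255, ERR=-74828423136505/1099511627776
(4,3): OLD=3170483297259617/17592186044416 → NEW=255, ERR=-1315524144066463/17592186044416
(5,0): OLD=36644357980093/549755813888 → NEW=0, ERR=36644357980093/549755813888
(5,1): OLD=3772730483256011/17592186044416 → NEW=255, ERR=-713276958070069/17592186044416
(5,2): OLD=1662868246730983/8796093022208 → NEW=255, ERR=-580135473932057/8796093022208
(5,3): OLD=2962051314048759/281474976710656 → NEW=0, ERR=2962051314048759/281474976710656
(6,0): OLD=9915715890239105/281474976710656 → NEW=0, ERR=9915715890239105/281474976710656
(6,1): OLD=205100341370293655/4503599627370496 → NEW=0, ERR=205100341370293655/4503599627370496
(6,2): OLD=14970172292061331057/72057594037927936 → NEW=255, ERR=-3404514187610292623/72057594037927936
(6,3): OLD=175815698367850326039/1152921504606846976 → NEW=255, ERR=-118179285306895652841/1152921504606846976
Output grid:
  Row 0: .##.  (2 black, running=2)
  Row 1: #.#.  (2 black, running=4)
  Row 2: .#..  (3 black, running=7)
  Row 3: ..##  (2 black, running=9)
  Row 4: .###  (1 black, running=10)
  Row 5: .##.  (2 black, running=12)
  Row 6: ..##  (2 black, running=14)

Answer: 14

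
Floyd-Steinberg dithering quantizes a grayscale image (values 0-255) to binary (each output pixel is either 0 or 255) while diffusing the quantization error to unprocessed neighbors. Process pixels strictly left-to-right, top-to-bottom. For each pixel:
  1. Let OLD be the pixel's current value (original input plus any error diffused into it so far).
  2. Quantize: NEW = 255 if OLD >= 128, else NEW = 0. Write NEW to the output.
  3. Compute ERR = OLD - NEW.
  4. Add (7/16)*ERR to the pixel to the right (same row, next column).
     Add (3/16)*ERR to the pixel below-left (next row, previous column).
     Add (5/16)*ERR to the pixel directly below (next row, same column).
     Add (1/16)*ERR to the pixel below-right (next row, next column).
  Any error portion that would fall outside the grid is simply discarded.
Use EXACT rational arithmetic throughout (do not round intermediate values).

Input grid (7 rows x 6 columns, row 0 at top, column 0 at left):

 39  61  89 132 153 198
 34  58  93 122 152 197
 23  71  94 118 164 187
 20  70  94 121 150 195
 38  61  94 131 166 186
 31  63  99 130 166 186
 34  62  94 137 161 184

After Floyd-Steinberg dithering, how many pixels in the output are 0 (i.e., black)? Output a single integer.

Answer: 24

Derivation:
(0,0): OLD=39 → NEW=0, ERR=39
(0,1): OLD=1249/16 → NEW=0, ERR=1249/16
(0,2): OLD=31527/256 → NEW=0, ERR=31527/256
(0,3): OLD=761361/4096 → NEW=255, ERR=-283119/4096
(0,4): OLD=8045175/65536 → NEW=0, ERR=8045175/65536
(0,5): OLD=263934273/1048576 → NEW=255, ERR=-3452607/1048576
(1,0): OLD=15571/256 → NEW=0, ERR=15571/256
(1,1): OLD=275525/2048 → NEW=255, ERR=-246715/2048
(1,2): OLD=4633385/65536 → NEW=0, ERR=4633385/65536
(1,3): OLD=42479221/262144 → NEW=255, ERR=-24367499/262144
(1,4): OLD=2428624575/16777216 → NEW=255, ERR=-1849565505/16777216
(1,5): OLD=41718182537/268435456 → NEW=255, ERR=-26732858743/268435456
(2,0): OLD=636359/32768 → NEW=0, ERR=636359/32768
(2,1): OLD=61769853/1048576 → NEW=0, ERR=61769853/1048576
(2,2): OLD=1961390007/16777216 → NEW=0, ERR=1961390007/16777216
(2,3): OLD=16622482111/134217728 → NEW=0, ERR=16622482111/134217728
(2,4): OLD=683973250493/4294967296 → NEW=255, ERR=-411243409987/4294967296
(2,5): OLD=7359720811003/68719476736 → NEW=0, ERR=7359720811003/68719476736
(3,0): OLD=622671319/16777216 → NEW=0, ERR=622671319/16777216
(3,1): OLD=17150377611/134217728 → NEW=0, ERR=17150377611/134217728
(3,2): OLD=229072846993/1073741824 → NEW=255, ERR=-44731318127/1073741824
(3,3): OLD=8990562527091/68719476736 → NEW=255, ERR=-8532904040589/68719476736
(3,4): OLD=51443408178579/549755813888 → NEW=0, ERR=51443408178579/549755813888
(3,5): OLD=2317091672542397/8796093022208 → NEW=255, ERR=74087951879357/8796093022208
(4,0): OLD=157962364217/2147483648 → NEW=0, ERR=157962364217/2147483648
(4,1): OLD=4385024818917/34359738368 → NEW=0, ERR=4385024818917/34359738368
(4,2): OLD=133612699890207/1099511627776 → NEW=0, ERR=133612699890207/1099511627776
(4,3): OLD=2820088527112251/17592186044416 → NEW=255, ERR=-1665918914213829/17592186044416
(4,4): OLD=41554463319930091/281474976710656 → NEW=255, ERR=-30221655741287189/281474976710656
(4,5): OLD=664311037790031501/4503599627370496 → NEW=255, ERR=-484106867189444979/4503599627370496
(5,0): OLD=42834493824639/549755813888 → NEW=0, ERR=42834493824639/549755813888
(5,1): OLD=2891309435519599/17592186044416 → NEW=255, ERR=-1594698005806481/17592186044416
(5,2): OLD=12319764304785077/140737488355328 → NEW=0, ERR=12319764304785077/140737488355328
(5,3): OLD=568211022636080663/4503599627370496 → NEW=0, ERR=568211022636080663/4503599627370496
(5,4): OLD=1455313683229818967/9007199254740992 → NEW=255, ERR=-841522126729133993/9007199254740992
(5,5): OLD=15106608439389614403/144115188075855872 → NEW=0, ERR=15106608439389614403/144115188075855872
(6,0): OLD=11639574202685101/281474976710656 → NEW=0, ERR=11639574202685101/281474976710656
(6,1): OLD=328974202518173609/4503599627370496 → NEW=0, ERR=328974202518173609/4503599627370496
(6,2): OLD=3085946481094959105/18014398509481984 → NEW=255, ERR=-1507725138822946815/18014398509481984
(6,3): OLD=36825503084383180381/288230376151711744 → NEW=0, ERR=36825503084383180381/288230376151711744
(6,4): OLD=992621586365877125181/4611686018427387904 → NEW=255, ERR=-183358348333106790339/4611686018427387904
(6,5): OLD=14279493221335504157067/73786976294838206464 → NEW=255, ERR=-4536185733848238491253/73786976294838206464
Output grid:
  Row 0: ...#.#  (4 black, running=4)
  Row 1: .#.###  (2 black, running=6)
  Row 2: ....#.  (5 black, running=11)
  Row 3: ..##.#  (3 black, running=14)
  Row 4: ...###  (3 black, running=17)
  Row 5: .#..#.  (4 black, running=21)
  Row 6: ..#.##  (3 black, running=24)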